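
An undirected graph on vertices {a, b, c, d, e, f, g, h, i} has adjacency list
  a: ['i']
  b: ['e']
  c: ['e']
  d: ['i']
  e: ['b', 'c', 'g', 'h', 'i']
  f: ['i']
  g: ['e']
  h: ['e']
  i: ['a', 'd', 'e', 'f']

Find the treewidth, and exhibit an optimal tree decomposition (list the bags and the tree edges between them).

Treewidth 1.
One optimal decomposition is:
Bags: B1 = {f, i}  B2 = {e, i}  B3 = {d, i}  B4 = {e, h}  B5 = {e, g}  B6 = {b, e}  B7 = {a, i}  B8 = {c, e}
Tree: B1–B2, B2–B3, B2–B4, B2–B5, B4–B6, B3–B7, B5–B8

Each bag holds 2 vertices, so the decomposition has width 1, which upper-bounds the treewidth. Any graph with an edge has treewidth ≥ 1, and G has the edge i–f. Hence tw(G) = 1 exactly.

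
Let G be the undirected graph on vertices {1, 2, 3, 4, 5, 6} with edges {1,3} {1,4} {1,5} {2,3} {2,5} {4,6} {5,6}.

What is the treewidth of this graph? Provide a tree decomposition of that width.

The largest bag has 3 vertices, giving width 2; this decomposition certifies tw(G) ≤ 2. Since 3–2–5–1–3 is a cycle in G, G is not acyclic. Forests are exactly the graphs of treewidth ≤ 1, so tw(G) ≥ 2. The upper and lower bounds meet at 2, so that is the treewidth.

Treewidth 2.
Bags: B1 = {1, 2, 3}  B2 = {1, 2, 5}  B3 = {1, 4, 5}  B4 = {4, 5, 6}
Tree: B1–B2, B2–B3, B3–B4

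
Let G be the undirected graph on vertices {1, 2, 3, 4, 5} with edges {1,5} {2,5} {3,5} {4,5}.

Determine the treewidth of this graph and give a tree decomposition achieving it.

Each bag holds 2 vertices, so the decomposition has width 1, which upper-bounds the treewidth. Any graph with an edge has treewidth ≥ 1, and G has the edge 4–5. The upper and lower bounds meet at 1, so that is the treewidth.

Treewidth 1.
One such decomposition:
Bags: B1 = {4, 5}  B2 = {3, 5}  B3 = {2, 5}  B4 = {1, 5}
Tree: B1–B2, B2–B3, B3–B4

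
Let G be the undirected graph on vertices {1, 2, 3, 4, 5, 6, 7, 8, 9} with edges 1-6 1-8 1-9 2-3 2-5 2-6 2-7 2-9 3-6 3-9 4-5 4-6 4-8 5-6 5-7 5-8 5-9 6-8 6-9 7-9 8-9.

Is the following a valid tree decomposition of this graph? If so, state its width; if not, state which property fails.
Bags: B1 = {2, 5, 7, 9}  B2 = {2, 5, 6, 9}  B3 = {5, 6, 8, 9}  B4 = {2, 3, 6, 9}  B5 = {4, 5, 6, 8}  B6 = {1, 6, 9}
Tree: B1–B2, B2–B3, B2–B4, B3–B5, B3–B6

A tree decomposition must satisfy three properties: every vertex lies in some bag; for every edge, both endpoints lie together in some bag; and for every vertex, the bags containing it form a connected subtree. Here edge (8,1) lies in no bag, so the decomposition is invalid.

No — edge (8,1) lies in no bag.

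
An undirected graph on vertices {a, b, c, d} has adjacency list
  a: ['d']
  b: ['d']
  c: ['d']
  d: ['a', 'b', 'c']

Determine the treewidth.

A width-1 tree decomposition is:
Bags: B1 = {c, d}  B2 = {a, d}  B3 = {b, d}
Tree: B1–B2, B1–B3
The largest bag has 2 vertices, giving width 1; this decomposition certifies tw(G) ≤ 1. Any graph with an edge has treewidth ≥ 1, and G has the edge d–c. Therefore the treewidth is 1.

1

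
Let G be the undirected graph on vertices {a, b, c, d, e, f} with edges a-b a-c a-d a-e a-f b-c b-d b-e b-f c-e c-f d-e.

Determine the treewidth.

A width-3 tree decomposition is:
Bags: B1 = {a, b, c, e}  B2 = {a, b, d, e}  B3 = {a, b, c, f}
Tree: B1–B2, B1–B3
The largest bag has 4 vertices, giving width 3; this decomposition certifies tw(G) ≤ 3. For the lower bound, the 4 vertices {a, b, d, e} are pairwise adjacent, and any tree decomposition puts a clique entirely inside one bag — forcing width ≥ 3. Combining the bounds, tw(G) = 3.

3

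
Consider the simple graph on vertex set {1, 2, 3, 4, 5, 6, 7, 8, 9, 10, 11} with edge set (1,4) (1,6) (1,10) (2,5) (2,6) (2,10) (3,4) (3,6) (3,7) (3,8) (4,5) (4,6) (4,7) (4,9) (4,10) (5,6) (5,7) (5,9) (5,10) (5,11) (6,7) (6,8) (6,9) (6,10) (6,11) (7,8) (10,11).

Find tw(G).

3

A width-3 tree decomposition is:
Bags: B1 = {4, 5, 6, 7}  B2 = {4, 5, 6, 9}  B3 = {4, 5, 6, 10}  B4 = {1, 4, 6, 10}  B5 = {3, 4, 6, 7}  B6 = {3, 6, 7, 8}  B7 = {5, 6, 10, 11}  B8 = {2, 5, 6, 10}
Tree: B1–B2, B1–B3, B3–B4, B1–B5, B5–B6, B3–B7, B3–B8
The largest bag has 4 vertices, giving width 3; this decomposition certifies tw(G) ≤ 3. Conversely, {3, 6, 7, 8} is a clique of size 4, and the vertices of any clique must share a bag in every tree decomposition; so some bag has ≥ 4 vertices and tw(G) ≥ 3. Combining the bounds, tw(G) = 3.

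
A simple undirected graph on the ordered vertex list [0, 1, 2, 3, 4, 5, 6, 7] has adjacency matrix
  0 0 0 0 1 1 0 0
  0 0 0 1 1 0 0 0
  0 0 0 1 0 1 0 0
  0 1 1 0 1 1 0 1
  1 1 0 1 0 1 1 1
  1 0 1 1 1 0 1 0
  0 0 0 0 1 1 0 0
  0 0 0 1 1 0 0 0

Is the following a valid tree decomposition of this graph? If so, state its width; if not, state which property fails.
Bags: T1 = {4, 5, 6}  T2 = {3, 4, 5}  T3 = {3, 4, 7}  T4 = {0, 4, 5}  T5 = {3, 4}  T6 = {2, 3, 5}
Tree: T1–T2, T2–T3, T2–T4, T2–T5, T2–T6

No — vertex 1 appears in no bag.

A tree decomposition must satisfy three properties: every vertex lies in some bag; for every edge, both endpoints lie together in some bag; and for every vertex, the bags containing it form a connected subtree. Here vertex 1 appears in no bag, so the decomposition is invalid.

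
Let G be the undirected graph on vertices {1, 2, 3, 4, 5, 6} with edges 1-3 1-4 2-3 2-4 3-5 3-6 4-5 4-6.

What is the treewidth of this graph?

2

A width-2 tree decomposition is:
Bags: B1 = {2, 3, 4}  B2 = {3, 4, 6}  B3 = {3, 4, 5}  B4 = {1, 3, 4}
Tree: B1–B2, B2–B3, B3–B4
Every bag has size at most 3, so the width is 3 − 1 = 2 and tw(G) ≤ 2. The edges 2–4–6–3–2 form a cycle, so G is not a tree and its treewidth is at least 2. Therefore the treewidth is 2.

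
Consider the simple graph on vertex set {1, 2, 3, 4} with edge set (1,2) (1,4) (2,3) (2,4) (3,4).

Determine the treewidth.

A width-2 tree decomposition is:
Bags: B1 = {1, 2, 4}  B2 = {2, 3, 4}
Tree: B1–B2
The largest bag has 3 vertices, giving width 2; this decomposition certifies tw(G) ≤ 2. For the lower bound, the 3 vertices {1, 2, 4} are pairwise adjacent, and any tree decomposition puts a clique entirely inside one bag — forcing width ≥ 2. The upper and lower bounds meet at 2, so that is the treewidth.

2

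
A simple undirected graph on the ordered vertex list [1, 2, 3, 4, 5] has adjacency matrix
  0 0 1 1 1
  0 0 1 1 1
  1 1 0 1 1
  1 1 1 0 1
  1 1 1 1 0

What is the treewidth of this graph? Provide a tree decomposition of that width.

The largest bag has 4 vertices, giving width 3; this decomposition certifies tw(G) ≤ 3. For the lower bound, the 4 vertices {1, 3, 4, 5} are pairwise adjacent, and any tree decomposition puts a clique entirely inside one bag — forcing width ≥ 3. Therefore the treewidth is 3.

Treewidth 3.
Bags: B1 = {2, 3, 4, 5}  B2 = {1, 3, 4, 5}
Tree: B1–B2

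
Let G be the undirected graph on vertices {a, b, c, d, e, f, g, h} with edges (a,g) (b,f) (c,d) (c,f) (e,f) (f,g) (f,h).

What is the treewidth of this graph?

1

A width-1 tree decomposition is:
Bags: B1 = {f, g}  B2 = {f, h}  B3 = {e, f}  B4 = {c, f}  B5 = {c, d}  B6 = {b, f}  B7 = {a, g}
Tree: B1–B2, B2–B3, B1–B4, B4–B5, B2–B6, B1–B7
The largest bag has 2 vertices, giving width 1; this decomposition certifies tw(G) ≤ 1. Any graph with an edge has treewidth ≥ 1, and G has the edge f–g. Therefore the treewidth is 1.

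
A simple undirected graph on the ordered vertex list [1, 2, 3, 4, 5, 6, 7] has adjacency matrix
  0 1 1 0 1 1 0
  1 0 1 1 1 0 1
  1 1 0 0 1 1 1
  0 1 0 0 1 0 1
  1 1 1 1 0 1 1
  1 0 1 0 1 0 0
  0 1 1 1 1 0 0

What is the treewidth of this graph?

A width-3 tree decomposition is:
Bags: B1 = {1, 2, 3, 5}  B2 = {2, 3, 5, 7}  B3 = {1, 3, 5, 6}  B4 = {2, 4, 5, 7}
Tree: B1–B2, B1–B3, B2–B4
Each bag holds 4 vertices, so the decomposition has width 3, which upper-bounds the treewidth. For the lower bound, the 4 vertices {1, 2, 3, 5} are pairwise adjacent, and any tree decomposition puts a clique entirely inside one bag — forcing width ≥ 3. The upper and lower bounds meet at 3, so that is the treewidth.

3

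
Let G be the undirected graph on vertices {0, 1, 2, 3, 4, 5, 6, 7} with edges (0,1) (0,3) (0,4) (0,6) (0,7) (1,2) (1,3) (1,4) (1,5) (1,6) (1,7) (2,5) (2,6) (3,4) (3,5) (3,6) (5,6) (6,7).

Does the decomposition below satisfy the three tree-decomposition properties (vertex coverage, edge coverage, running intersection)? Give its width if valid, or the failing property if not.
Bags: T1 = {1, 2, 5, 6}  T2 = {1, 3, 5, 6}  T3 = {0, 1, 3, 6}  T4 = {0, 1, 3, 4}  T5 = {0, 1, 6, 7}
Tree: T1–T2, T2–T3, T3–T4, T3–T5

Checking the three conditions: (i) the bags cover all of {0, 1, 2, 3, 4, 5, 6, 7}; (ii) for each edge, some bag contains both endpoints; (iii) the bags containing any fixed vertex form a subtree. All hold, so the decomposition is valid with width 4 − 1 = 3.

Yes; width 3.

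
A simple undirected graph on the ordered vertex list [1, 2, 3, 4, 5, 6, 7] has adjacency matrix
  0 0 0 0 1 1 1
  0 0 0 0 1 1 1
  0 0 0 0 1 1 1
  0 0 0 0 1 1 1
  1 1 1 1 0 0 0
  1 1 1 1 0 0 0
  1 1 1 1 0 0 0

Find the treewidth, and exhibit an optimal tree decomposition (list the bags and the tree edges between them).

Each bag holds 4 vertices, so the decomposition has width 3, which upper-bounds the treewidth. For the lower bound: the 4 vertex sets {4,6}, {3,7}, {5}, {2} are disjoint, each induces a connected subgraph, and every pair is joined by at least one edge of G. Contracting each set to a single vertex therefore yields K_{4} as a minor, and since treewidth is minor-monotone, tw(G) ≥ tw(K_{4}) = 3. Hence tw(G) = 3 exactly.

Treewidth 3.
One optimal decomposition is:
Bags: B1 = {4, 5, 6, 7}  B2 = {3, 5, 6, 7}  B3 = {2, 5, 6, 7}  B4 = {1, 5, 6, 7}
Tree: B1–B2, B2–B3, B3–B4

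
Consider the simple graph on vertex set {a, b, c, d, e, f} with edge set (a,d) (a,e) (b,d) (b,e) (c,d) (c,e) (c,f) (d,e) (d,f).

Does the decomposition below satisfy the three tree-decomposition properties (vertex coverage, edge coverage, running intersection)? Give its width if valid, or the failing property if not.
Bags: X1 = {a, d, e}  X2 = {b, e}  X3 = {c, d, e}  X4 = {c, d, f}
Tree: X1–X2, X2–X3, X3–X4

No — edge (d,b) lies in no bag.

A tree decomposition must satisfy three properties: every vertex lies in some bag; for every edge, both endpoints lie together in some bag; and for every vertex, the bags containing it form a connected subtree. Here edge (d,b) lies in no bag, so the decomposition is invalid.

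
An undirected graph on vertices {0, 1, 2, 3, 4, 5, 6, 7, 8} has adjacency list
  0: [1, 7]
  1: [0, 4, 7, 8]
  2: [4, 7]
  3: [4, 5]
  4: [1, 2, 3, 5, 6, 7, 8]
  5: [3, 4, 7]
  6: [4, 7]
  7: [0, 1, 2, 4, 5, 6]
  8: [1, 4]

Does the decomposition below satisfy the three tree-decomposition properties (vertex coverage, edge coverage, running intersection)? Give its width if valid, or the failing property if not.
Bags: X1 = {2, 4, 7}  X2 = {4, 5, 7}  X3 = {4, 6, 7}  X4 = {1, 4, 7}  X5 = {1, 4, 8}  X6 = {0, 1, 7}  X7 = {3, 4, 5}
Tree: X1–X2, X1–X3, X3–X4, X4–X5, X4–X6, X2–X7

Yes; width 2.

Vertex coverage: the bags together contain {0, 1, 2, 3, 4, 5, 6, 7, 8}, the full vertex set. Edge coverage: each edge of G has both endpoints in at least one bag. Running intersection: for every vertex, the bags containing it form a connected subtree. All three properties hold, so this is a valid tree decomposition of width max|bag| − 1 = 2, and hence tw(G) ≤ 2.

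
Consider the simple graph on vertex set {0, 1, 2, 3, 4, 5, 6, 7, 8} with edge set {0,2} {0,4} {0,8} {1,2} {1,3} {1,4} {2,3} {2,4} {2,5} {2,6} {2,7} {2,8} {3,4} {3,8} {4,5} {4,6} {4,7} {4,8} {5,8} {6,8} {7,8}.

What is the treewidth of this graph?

3

A width-3 tree decomposition is:
Bags: B1 = {2, 3, 4, 8}  B2 = {2, 4, 7, 8}  B3 = {1, 2, 3, 4}  B4 = {2, 4, 5, 8}  B5 = {2, 4, 6, 8}  B6 = {0, 2, 4, 8}
Tree: B1–B2, B1–B3, B1–B4, B1–B5, B2–B6
Each bag holds 4 vertices, so the decomposition has width 3, which upper-bounds the treewidth. Conversely, {0, 2, 4, 8} is a clique of size 4, and the vertices of any clique must share a bag in every tree decomposition; so some bag has ≥ 4 vertices and tw(G) ≥ 3. Hence tw(G) = 3 exactly.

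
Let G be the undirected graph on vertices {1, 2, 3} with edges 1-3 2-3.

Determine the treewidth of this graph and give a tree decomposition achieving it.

Each bag holds 2 vertices, so the decomposition has width 1, which upper-bounds the treewidth. Since G has at least one edge (e.g. 3–1), it is not an edgeless graph, so tw(G) ≥ 1. The upper and lower bounds meet at 1, so that is the treewidth.

Treewidth 1.
Bags: B1 = {1, 3}  B2 = {2, 3}
Tree: B1–B2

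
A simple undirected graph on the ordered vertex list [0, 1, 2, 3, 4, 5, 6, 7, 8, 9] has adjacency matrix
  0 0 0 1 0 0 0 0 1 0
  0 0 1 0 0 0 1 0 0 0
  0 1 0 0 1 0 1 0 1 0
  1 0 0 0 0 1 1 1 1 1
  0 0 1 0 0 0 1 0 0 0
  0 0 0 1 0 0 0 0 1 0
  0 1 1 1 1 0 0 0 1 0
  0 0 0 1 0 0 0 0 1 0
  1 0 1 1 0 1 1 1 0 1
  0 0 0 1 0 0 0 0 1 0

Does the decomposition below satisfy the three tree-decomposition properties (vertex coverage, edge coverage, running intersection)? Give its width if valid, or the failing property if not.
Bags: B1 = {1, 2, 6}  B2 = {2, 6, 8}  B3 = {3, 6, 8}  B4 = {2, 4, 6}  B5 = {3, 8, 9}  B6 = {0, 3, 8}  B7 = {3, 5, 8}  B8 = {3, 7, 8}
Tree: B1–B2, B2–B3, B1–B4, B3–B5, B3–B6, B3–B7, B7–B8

Yes; width 2.

Every vertex of G appears in some bag (union = {0, 1, 2, 3, 4, 5, 6, 7, 8, 9}); every edge is covered by a bag; and for each vertex v the set of bags containing v is connected in the bag tree. The decomposition is therefore valid. The largest bag has 3 vertices, so the width is 2.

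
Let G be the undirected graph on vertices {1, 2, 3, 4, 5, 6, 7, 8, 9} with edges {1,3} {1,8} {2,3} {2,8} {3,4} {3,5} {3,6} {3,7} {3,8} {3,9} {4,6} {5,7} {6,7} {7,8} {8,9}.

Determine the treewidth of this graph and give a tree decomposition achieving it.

Treewidth 2.
One such decomposition:
Bags: B1 = {3, 6, 7}  B2 = {3, 7, 8}  B3 = {3, 8, 9}  B4 = {2, 3, 8}  B5 = {3, 5, 7}  B6 = {3, 4, 6}  B7 = {1, 3, 8}
Tree: B1–B2, B2–B3, B3–B4, B1–B5, B1–B6, B2–B7

The largest bag has 3 vertices, giving width 2; this decomposition certifies tw(G) ≤ 2. On the other hand G contains the 3-clique {1, 3, 8}. A clique must lie in a single bag of any decomposition, so no decomposition can have width below 2. Combining the bounds, tw(G) = 2.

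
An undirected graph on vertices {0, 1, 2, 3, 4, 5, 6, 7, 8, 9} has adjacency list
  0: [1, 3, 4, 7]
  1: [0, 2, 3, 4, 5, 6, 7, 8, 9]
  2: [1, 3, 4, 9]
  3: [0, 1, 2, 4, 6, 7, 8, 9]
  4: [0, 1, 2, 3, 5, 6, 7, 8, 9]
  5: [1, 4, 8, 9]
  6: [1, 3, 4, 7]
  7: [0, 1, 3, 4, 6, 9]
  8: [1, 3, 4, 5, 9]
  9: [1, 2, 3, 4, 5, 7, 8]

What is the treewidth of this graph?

4

A width-4 tree decomposition is:
Bags: B1 = {1, 2, 3, 4, 9}  B2 = {1, 3, 4, 7, 9}  B3 = {1, 3, 4, 6, 7}  B4 = {1, 3, 4, 8, 9}  B5 = {1, 4, 5, 8, 9}  B6 = {0, 1, 3, 4, 7}
Tree: B1–B2, B2–B3, B1–B4, B4–B5, B2–B6
Each bag holds 5 vertices, so the decomposition has width 4, which upper-bounds the treewidth. On the other hand G contains the 5-clique {1, 3, 4, 8, 9}. A clique must lie in a single bag of any decomposition, so no decomposition can have width below 4. Hence tw(G) = 4 exactly.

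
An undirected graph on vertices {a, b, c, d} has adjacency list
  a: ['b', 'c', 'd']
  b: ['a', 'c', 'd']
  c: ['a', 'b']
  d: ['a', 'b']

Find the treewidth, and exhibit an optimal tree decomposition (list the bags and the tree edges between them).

Every bag has size at most 3, so the width is 3 − 1 = 2 and tw(G) ≤ 2. On the other hand G contains the 3-clique {a, b, d}. A clique must lie in a single bag of any decomposition, so no decomposition can have width below 2. The upper and lower bounds meet at 2, so that is the treewidth.

Treewidth 2.
One optimal decomposition is:
Bags: B1 = {a, b, c}  B2 = {a, b, d}
Tree: B1–B2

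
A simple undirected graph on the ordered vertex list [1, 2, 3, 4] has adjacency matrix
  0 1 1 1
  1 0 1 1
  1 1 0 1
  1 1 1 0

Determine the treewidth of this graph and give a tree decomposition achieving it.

Treewidth 3.
One optimal decomposition is:
Bags: B1 = {1, 2, 3, 4}
Tree: (single bag)

With just one bag of size 4, the width is 4 − 1 = 3, so tw(G) ≤ 3. Conversely, {1, 2, 3, 4} is a clique of size 4, and the vertices of any clique must share a bag in every tree decomposition; so some bag has ≥ 4 vertices and tw(G) ≥ 3. The upper and lower bounds meet at 3, so that is the treewidth.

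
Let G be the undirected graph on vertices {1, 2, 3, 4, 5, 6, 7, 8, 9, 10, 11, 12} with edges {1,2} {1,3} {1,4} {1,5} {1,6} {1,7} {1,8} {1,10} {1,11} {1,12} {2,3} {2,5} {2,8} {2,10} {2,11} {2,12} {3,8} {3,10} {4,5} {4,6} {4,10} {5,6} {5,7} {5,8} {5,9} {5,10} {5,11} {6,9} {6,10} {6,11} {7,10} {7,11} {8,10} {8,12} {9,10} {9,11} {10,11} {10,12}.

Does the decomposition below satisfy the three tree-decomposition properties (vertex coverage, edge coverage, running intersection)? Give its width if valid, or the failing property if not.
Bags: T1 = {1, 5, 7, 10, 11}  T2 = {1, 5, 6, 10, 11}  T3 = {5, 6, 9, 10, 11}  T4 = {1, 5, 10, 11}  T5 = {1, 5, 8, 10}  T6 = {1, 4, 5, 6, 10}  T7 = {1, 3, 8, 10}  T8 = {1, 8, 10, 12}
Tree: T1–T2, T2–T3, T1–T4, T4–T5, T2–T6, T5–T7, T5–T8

No — vertex 2 appears in no bag.

A tree decomposition must satisfy three properties: every vertex lies in some bag; for every edge, both endpoints lie together in some bag; and for every vertex, the bags containing it form a connected subtree. Here vertex 2 appears in no bag, so the decomposition is invalid.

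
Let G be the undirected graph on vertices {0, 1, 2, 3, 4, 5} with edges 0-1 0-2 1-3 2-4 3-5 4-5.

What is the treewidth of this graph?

2

A width-2 tree decomposition is:
Bags: B1 = {3, 4, 5}  B2 = {1, 3, 4}  B3 = {0, 1, 4}  B4 = {0, 2, 4}
Tree: B1–B2, B2–B3, B3–B4
Every bag has size at most 3, so the width is 3 − 1 = 2 and tw(G) ≤ 2. The edges 4–5–3–1–0–2–4 form a cycle, so G is not a tree and its treewidth is at least 2. Hence tw(G) = 2 exactly.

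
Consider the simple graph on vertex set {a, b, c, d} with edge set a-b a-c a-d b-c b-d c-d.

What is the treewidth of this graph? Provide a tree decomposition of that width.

A single bag containing all 4 vertices is trivially a valid decomposition of width 3. For the lower bound, the 4 vertices {a, b, c, d} are pairwise adjacent, and any tree decomposition puts a clique entirely inside one bag — forcing width ≥ 3. Combining the bounds, tw(G) = 3.

Treewidth 3.
One such decomposition:
Bags: B1 = {a, b, c, d}
Tree: (single bag)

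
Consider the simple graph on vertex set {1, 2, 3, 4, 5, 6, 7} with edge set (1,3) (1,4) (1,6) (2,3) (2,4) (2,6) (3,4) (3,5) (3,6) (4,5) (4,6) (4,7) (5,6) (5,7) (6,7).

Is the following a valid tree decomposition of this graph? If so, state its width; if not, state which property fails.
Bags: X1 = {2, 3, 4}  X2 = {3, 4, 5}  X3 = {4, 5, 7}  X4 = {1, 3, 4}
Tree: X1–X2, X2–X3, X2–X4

No — vertex 6 appears in no bag.

A tree decomposition must satisfy three properties: every vertex lies in some bag; for every edge, both endpoints lie together in some bag; and for every vertex, the bags containing it form a connected subtree. Here vertex 6 appears in no bag, so the decomposition is invalid.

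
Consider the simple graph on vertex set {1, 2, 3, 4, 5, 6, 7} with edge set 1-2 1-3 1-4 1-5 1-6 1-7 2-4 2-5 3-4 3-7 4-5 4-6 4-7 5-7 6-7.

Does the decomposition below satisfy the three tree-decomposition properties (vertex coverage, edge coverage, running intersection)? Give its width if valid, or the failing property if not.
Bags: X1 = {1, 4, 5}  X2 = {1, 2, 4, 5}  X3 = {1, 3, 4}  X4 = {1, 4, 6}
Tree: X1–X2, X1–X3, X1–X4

A tree decomposition must satisfy three properties: every vertex lies in some bag; for every edge, both endpoints lie together in some bag; and for every vertex, the bags containing it form a connected subtree. Here vertex 7 appears in no bag, so the decomposition is invalid.

No — vertex 7 appears in no bag.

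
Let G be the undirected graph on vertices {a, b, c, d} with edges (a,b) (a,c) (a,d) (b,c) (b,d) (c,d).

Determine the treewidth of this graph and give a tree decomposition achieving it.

Treewidth 3.
Bags: B1 = {a, b, c, d}
Tree: (single bag)

With just one bag of size 4, the width is 4 − 1 = 3, so tw(G) ≤ 3. On the other hand G contains the 4-clique {a, b, c, d}. A clique must lie in a single bag of any decomposition, so no decomposition can have width below 3. Hence tw(G) = 3 exactly.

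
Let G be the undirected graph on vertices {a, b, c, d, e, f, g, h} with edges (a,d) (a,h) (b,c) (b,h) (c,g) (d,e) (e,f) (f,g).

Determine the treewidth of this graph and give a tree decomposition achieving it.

Treewidth 2.
One optimal decomposition is:
Bags: B1 = {a, b, h}  B2 = {a, b, c}  B3 = {a, c, g}  B4 = {a, f, g}  B5 = {a, e, f}  B6 = {a, d, e}
Tree: B1–B2, B2–B3, B3–B4, B4–B5, B5–B6

Each bag holds 3 vertices, so the decomposition has width 2, which upper-bounds the treewidth. The edges a–h–b–c–g–f–e–d–a form a cycle, so G is not a tree and its treewidth is at least 2. Hence tw(G) = 2 exactly.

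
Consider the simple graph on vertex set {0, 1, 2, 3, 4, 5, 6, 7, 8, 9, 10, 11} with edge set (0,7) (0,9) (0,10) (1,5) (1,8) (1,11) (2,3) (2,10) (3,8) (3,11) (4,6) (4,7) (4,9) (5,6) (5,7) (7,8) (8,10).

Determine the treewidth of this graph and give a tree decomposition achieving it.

Treewidth 3.
Bags: B1 = {2, 3, 10, 11}  B2 = {3, 8, 10, 11}  B3 = {1, 8, 10, 11}  B4 = {0, 1, 8, 10}  B5 = {0, 1, 7, 8}  B6 = {0, 1, 5, 7}  B7 = {0, 5, 7, 9}  B8 = {4, 5, 7, 9}  B9 = {4, 5, 6, 9}
Tree: B1–B2, B2–B3, B3–B4, B4–B5, B5–B6, B6–B7, B7–B8, B8–B9

Every bag has size at most 4, so the width is 4 − 1 = 3 and tw(G) ≤ 3. For the lower bound: the 4 vertex sets {2,3,11}, {10}, {8}, {0,1,5,7} are disjoint, each induces a connected subgraph, and every pair is joined by at least one edge of G. Contracting each set to a single vertex therefore yields K_{4} as a minor, and since treewidth is minor-monotone, tw(G) ≥ tw(K_{4}) = 3. Combining the bounds, tw(G) = 3.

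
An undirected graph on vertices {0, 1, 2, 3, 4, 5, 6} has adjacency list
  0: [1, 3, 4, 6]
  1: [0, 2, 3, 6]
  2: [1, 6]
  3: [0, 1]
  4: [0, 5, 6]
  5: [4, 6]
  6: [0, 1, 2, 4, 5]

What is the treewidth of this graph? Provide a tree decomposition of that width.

Every bag has size at most 3, so the width is 3 − 1 = 2 and tw(G) ≤ 2. For the lower bound, the 3 vertices {0, 1, 3} are pairwise adjacent, and any tree decomposition puts a clique entirely inside one bag — forcing width ≥ 2. Hence tw(G) = 2 exactly.

Treewidth 2.
One such decomposition:
Bags: B1 = {0, 1, 6}  B2 = {0, 1, 3}  B3 = {0, 4, 6}  B4 = {1, 2, 6}  B5 = {4, 5, 6}
Tree: B1–B2, B1–B3, B1–B4, B3–B5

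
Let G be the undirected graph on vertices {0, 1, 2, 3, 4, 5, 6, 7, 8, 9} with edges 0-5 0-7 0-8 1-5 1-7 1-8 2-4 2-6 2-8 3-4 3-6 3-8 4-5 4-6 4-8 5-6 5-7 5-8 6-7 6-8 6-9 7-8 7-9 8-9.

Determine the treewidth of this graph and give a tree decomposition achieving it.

The largest bag has 4 vertices, giving width 3; this decomposition certifies tw(G) ≤ 3. Conversely, {0, 5, 7, 8} is a clique of size 4, and the vertices of any clique must share a bag in every tree decomposition; so some bag has ≥ 4 vertices and tw(G) ≥ 3. Therefore the treewidth is 3.

Treewidth 3.
One such decomposition:
Bags: B1 = {4, 5, 6, 8}  B2 = {2, 4, 6, 8}  B3 = {5, 6, 7, 8}  B4 = {3, 4, 6, 8}  B5 = {1, 5, 7, 8}  B6 = {0, 5, 7, 8}  B7 = {6, 7, 8, 9}
Tree: B1–B2, B1–B3, B1–B4, B3–B5, B3–B6, B3–B7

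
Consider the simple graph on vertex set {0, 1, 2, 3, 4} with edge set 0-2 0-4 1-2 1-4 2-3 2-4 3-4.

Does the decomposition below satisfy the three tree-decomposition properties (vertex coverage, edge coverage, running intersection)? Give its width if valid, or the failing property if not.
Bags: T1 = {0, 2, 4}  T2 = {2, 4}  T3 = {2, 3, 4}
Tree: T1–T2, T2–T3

A tree decomposition must satisfy three properties: every vertex lies in some bag; for every edge, both endpoints lie together in some bag; and for every vertex, the bags containing it form a connected subtree. Here vertex 1 appears in no bag, so the decomposition is invalid.

No — vertex 1 appears in no bag.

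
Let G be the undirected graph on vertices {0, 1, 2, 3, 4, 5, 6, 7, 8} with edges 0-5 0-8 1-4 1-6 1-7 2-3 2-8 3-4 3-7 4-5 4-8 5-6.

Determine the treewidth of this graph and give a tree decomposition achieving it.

Treewidth 3.
One optimal decomposition is:
Bags: B1 = {0, 2, 5, 8}  B2 = {2, 4, 5, 8}  B3 = {2, 3, 4, 5}  B4 = {3, 4, 5, 6}  B5 = {1, 3, 4, 6}  B6 = {1, 3, 6, 7}
Tree: B1–B2, B2–B3, B3–B4, B4–B5, B5–B6

Each bag holds 4 vertices, so the decomposition has width 3, which upper-bounds the treewidth. For the lower bound: the 4 vertex sets {0,2,8}, {5}, {4}, {1,3,6,7} are disjoint, each induces a connected subgraph, and every pair is joined by at least one edge of G. Contracting each set to a single vertex therefore yields K_{4} as a minor, and since treewidth is minor-monotone, tw(G) ≥ tw(K_{4}) = 3. Therefore the treewidth is 3.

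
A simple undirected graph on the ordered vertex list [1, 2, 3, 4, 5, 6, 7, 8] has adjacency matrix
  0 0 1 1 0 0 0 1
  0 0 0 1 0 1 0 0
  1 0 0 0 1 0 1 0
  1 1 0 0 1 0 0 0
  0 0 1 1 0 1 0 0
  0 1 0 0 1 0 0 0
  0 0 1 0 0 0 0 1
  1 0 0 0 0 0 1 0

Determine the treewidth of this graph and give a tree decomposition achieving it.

Each bag holds 3 vertices, so the decomposition has width 2, which upper-bounds the treewidth. The edges 2–6–5–4–2 form a cycle, so G is not a tree and its treewidth is at least 2. Combining the bounds, tw(G) = 2.

Treewidth 2.
Bags: B1 = {2, 4, 6}  B2 = {4, 5, 6}  B3 = {1, 4, 5}  B4 = {1, 3, 5}  B5 = {1, 3, 8}  B6 = {3, 7, 8}
Tree: B1–B2, B2–B3, B3–B4, B4–B5, B5–B6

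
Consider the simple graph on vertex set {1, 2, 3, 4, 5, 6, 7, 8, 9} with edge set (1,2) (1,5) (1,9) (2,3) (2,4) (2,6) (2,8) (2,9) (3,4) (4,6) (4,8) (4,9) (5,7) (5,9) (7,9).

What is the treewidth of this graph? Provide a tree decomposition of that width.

The largest bag has 3 vertices, giving width 2; this decomposition certifies tw(G) ≤ 2. Conversely, {1, 2, 9} is a clique of size 3, and the vertices of any clique must share a bag in every tree decomposition; so some bag has ≥ 3 vertices and tw(G) ≥ 2. Combining the bounds, tw(G) = 2.

Treewidth 2.
Bags: B1 = {1, 2, 9}  B2 = {2, 4, 9}  B3 = {2, 4, 6}  B4 = {2, 4, 8}  B5 = {1, 5, 9}  B6 = {5, 7, 9}  B7 = {2, 3, 4}
Tree: B1–B2, B2–B3, B2–B4, B1–B5, B5–B6, B4–B7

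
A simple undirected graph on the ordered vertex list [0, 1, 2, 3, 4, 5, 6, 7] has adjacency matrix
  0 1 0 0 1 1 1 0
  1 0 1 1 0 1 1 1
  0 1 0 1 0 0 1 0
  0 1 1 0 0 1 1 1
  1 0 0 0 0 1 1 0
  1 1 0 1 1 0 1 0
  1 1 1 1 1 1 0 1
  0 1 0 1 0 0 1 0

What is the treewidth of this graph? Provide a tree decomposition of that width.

Each bag holds 4 vertices, so the decomposition has width 3, which upper-bounds the treewidth. Conversely, {0, 1, 5, 6} is a clique of size 4, and the vertices of any clique must share a bag in every tree decomposition; so some bag has ≥ 4 vertices and tw(G) ≥ 3. The upper and lower bounds meet at 3, so that is the treewidth.

Treewidth 3.
One such decomposition:
Bags: B1 = {0, 1, 5, 6}  B2 = {1, 3, 5, 6}  B3 = {0, 4, 5, 6}  B4 = {1, 2, 3, 6}  B5 = {1, 3, 6, 7}
Tree: B1–B2, B1–B3, B2–B4, B2–B5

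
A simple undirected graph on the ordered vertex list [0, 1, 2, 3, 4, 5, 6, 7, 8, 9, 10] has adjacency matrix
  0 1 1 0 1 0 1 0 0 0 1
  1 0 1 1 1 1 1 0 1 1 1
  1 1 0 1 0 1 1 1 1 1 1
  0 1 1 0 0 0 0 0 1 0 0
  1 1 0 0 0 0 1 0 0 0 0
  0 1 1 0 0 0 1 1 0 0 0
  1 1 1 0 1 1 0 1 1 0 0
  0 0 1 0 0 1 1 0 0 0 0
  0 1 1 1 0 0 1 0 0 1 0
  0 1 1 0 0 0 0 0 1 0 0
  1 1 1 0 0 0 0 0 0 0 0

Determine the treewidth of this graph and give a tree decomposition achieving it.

The largest bag has 4 vertices, giving width 3; this decomposition certifies tw(G) ≤ 3. For the lower bound, the 4 vertices {1, 2, 8, 9} are pairwise adjacent, and any tree decomposition puts a clique entirely inside one bag — forcing width ≥ 3. The upper and lower bounds meet at 3, so that is the treewidth.

Treewidth 3.
One optimal decomposition is:
Bags: B1 = {1, 2, 6, 8}  B2 = {0, 1, 2, 6}  B3 = {0, 1, 2, 10}  B4 = {1, 2, 3, 8}  B5 = {1, 2, 5, 6}  B6 = {0, 1, 4, 6}  B7 = {1, 2, 8, 9}  B8 = {2, 5, 6, 7}
Tree: B1–B2, B2–B3, B1–B4, B1–B5, B2–B6, B1–B7, B5–B8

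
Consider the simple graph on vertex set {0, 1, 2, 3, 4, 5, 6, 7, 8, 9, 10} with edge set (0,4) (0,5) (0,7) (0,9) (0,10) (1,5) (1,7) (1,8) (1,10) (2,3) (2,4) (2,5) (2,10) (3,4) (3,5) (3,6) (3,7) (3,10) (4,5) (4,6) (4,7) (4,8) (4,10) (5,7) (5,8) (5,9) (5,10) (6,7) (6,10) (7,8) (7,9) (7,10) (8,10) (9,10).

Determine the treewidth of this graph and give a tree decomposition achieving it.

Treewidth 4.
Bags: B1 = {1, 5, 7, 8, 10}  B2 = {4, 5, 7, 8, 10}  B3 = {3, 4, 5, 7, 10}  B4 = {0, 4, 5, 7, 10}  B5 = {0, 5, 7, 9, 10}  B6 = {3, 4, 6, 7, 10}  B7 = {2, 3, 4, 5, 10}
Tree: B1–B2, B2–B3, B3–B4, B4–B5, B3–B6, B3–B7

The largest bag has 5 vertices, giving width 4; this decomposition certifies tw(G) ≤ 4. For the lower bound, the 5 vertices {2, 3, 4, 5, 10} are pairwise adjacent, and any tree decomposition puts a clique entirely inside one bag — forcing width ≥ 4. Therefore the treewidth is 4.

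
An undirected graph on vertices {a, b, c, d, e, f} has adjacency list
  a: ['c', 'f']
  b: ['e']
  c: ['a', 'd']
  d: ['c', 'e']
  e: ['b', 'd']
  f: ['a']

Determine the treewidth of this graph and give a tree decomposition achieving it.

Treewidth 1.
One optimal decomposition is:
Bags: B1 = {a, f}  B2 = {a, c}  B3 = {c, d}  B4 = {d, e}  B5 = {b, e}
Tree: B1–B2, B2–B3, B3–B4, B4–B5

Each bag holds 2 vertices, so the decomposition has width 1, which upper-bounds the treewidth. Any graph with an edge has treewidth ≥ 1, and G has the edge f–a. Combining the bounds, tw(G) = 1.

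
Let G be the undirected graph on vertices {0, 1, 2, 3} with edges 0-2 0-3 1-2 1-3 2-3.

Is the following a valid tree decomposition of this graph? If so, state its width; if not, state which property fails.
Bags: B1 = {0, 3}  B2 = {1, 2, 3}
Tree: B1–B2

A tree decomposition must satisfy three properties: every vertex lies in some bag; for every edge, both endpoints lie together in some bag; and for every vertex, the bags containing it form a connected subtree. Here edge (2,0) lies in no bag, so the decomposition is invalid.

No — edge (2,0) lies in no bag.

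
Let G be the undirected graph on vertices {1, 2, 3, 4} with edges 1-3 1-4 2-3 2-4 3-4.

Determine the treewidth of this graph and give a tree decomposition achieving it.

Every bag has size at most 3, so the width is 3 − 1 = 2 and tw(G) ≤ 2. For the lower bound, the 3 vertices {1, 3, 4} are pairwise adjacent, and any tree decomposition puts a clique entirely inside one bag — forcing width ≥ 2. Hence tw(G) = 2 exactly.

Treewidth 2.
One optimal decomposition is:
Bags: B1 = {1, 3, 4}  B2 = {2, 3, 4}
Tree: B1–B2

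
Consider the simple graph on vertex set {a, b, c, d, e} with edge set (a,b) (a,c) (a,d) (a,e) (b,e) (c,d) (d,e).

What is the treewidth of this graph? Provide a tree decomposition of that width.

Each bag holds 3 vertices, so the decomposition has width 2, which upper-bounds the treewidth. Conversely, {a, d, e} is a clique of size 3, and the vertices of any clique must share a bag in every tree decomposition; so some bag has ≥ 3 vertices and tw(G) ≥ 2. The upper and lower bounds meet at 2, so that is the treewidth.

Treewidth 2.
One optimal decomposition is:
Bags: B1 = {a, c, d}  B2 = {a, d, e}  B3 = {a, b, e}
Tree: B1–B2, B2–B3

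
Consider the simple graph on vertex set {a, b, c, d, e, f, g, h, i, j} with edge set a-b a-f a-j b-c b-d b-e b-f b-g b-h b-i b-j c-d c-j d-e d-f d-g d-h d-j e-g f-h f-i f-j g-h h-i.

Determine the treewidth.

A width-3 tree decomposition is:
Bags: B1 = {b, c, d, j}  B2 = {b, d, f, j}  B3 = {a, b, f, j}  B4 = {b, d, f, h}  B5 = {b, f, h, i}  B6 = {b, d, g, h}  B7 = {b, d, e, g}
Tree: B1–B2, B2–B3, B2–B4, B4–B5, B4–B6, B6–B7
Each bag holds 4 vertices, so the decomposition has width 3, which upper-bounds the treewidth. On the other hand G contains the 4-clique {b, d, e, g}. A clique must lie in a single bag of any decomposition, so no decomposition can have width below 3. The upper and lower bounds meet at 3, so that is the treewidth.

3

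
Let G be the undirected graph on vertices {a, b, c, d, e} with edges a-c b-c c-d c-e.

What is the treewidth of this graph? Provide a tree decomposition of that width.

Every bag has size at most 2, so the width is 2 − 1 = 1 and tw(G) ≤ 1. Any graph with an edge has treewidth ≥ 1, and G has the edge b–c. The upper and lower bounds meet at 1, so that is the treewidth.

Treewidth 1.
Bags: B1 = {b, c}  B2 = {c, e}  B3 = {a, c}  B4 = {c, d}
Tree: B1–B2, B2–B3, B1–B4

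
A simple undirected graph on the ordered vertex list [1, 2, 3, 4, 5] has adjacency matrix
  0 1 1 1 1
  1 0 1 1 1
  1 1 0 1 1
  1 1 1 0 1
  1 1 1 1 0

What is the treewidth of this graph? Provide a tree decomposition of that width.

Treewidth 4.
Bags: B1 = {1, 2, 3, 4, 5}
Tree: (single bag)

With just one bag of size 5, the width is 5 − 1 = 4, so tw(G) ≤ 4. On the other hand G contains the 5-clique {1, 2, 3, 4, 5}. A clique must lie in a single bag of any decomposition, so no decomposition can have width below 4. The upper and lower bounds meet at 4, so that is the treewidth.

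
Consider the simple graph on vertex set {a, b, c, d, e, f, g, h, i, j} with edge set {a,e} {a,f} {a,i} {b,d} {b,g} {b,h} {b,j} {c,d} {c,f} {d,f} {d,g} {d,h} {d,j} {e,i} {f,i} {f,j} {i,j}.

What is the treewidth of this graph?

2

A width-2 tree decomposition is:
Bags: B1 = {b, d, h}  B2 = {b, d, j}  B3 = {d, f, j}  B4 = {f, i, j}  B5 = {c, d, f}  B6 = {b, d, g}  B7 = {a, f, i}  B8 = {a, e, i}
Tree: B1–B2, B2–B3, B3–B4, B3–B5, B1–B6, B4–B7, B7–B8
Every bag has size at most 3, so the width is 3 − 1 = 2 and tw(G) ≤ 2. For the lower bound, the 3 vertices {c, d, f} are pairwise adjacent, and any tree decomposition puts a clique entirely inside one bag — forcing width ≥ 2. Therefore the treewidth is 2.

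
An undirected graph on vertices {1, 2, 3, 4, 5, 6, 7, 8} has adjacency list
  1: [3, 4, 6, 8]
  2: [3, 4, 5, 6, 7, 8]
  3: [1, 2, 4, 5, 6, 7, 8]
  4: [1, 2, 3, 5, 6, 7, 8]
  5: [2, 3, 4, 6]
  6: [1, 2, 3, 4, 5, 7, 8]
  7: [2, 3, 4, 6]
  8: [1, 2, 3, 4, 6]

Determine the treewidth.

A width-4 tree decomposition is:
Bags: B1 = {2, 3, 4, 6, 8}  B2 = {2, 3, 4, 6, 7}  B3 = {1, 3, 4, 6, 8}  B4 = {2, 3, 4, 5, 6}
Tree: B1–B2, B1–B3, B1–B4
Every bag has size at most 5, so the width is 5 − 1 = 4 and tw(G) ≤ 4. On the other hand G contains the 5-clique {1, 3, 4, 6, 8}. A clique must lie in a single bag of any decomposition, so no decomposition can have width below 4. The upper and lower bounds meet at 4, so that is the treewidth.

4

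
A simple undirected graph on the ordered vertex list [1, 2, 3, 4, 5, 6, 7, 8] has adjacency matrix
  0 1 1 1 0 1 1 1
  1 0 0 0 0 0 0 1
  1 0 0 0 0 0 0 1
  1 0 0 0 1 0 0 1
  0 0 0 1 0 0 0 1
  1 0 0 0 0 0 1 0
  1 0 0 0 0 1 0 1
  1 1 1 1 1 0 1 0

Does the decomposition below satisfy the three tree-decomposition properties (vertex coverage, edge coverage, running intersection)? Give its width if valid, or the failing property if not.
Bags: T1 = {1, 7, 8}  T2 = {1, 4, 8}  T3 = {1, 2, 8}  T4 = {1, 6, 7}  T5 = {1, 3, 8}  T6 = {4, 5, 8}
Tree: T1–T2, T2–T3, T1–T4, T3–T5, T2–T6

Yes; width 2.

Checking the three conditions: (i) the bags cover all of {1, 2, 3, 4, 5, 6, 7, 8}; (ii) for each edge, some bag contains both endpoints; (iii) the bags containing any fixed vertex form a subtree. All hold, so the decomposition is valid with width 3 − 1 = 2.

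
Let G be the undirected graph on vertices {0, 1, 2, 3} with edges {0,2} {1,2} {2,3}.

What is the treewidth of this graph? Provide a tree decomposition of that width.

Each bag holds 2 vertices, so the decomposition has width 1, which upper-bounds the treewidth. Any graph with an edge has treewidth ≥ 1, and G has the edge 3–2. The upper and lower bounds meet at 1, so that is the treewidth.

Treewidth 1.
One optimal decomposition is:
Bags: B1 = {2, 3}  B2 = {0, 2}  B3 = {1, 2}
Tree: B1–B2, B1–B3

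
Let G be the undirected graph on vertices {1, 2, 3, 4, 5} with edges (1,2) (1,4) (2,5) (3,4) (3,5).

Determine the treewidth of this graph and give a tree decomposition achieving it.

The largest bag has 3 vertices, giving width 2; this decomposition certifies tw(G) ≤ 2. For the lower bound, G contains the cycle 1–4–3–5–2–1, so G is not a forest; only forests have treewidth ≤ 1, hence tw(G) ≥ 2. The upper and lower bounds meet at 2, so that is the treewidth.

Treewidth 2.
One optimal decomposition is:
Bags: B1 = {1, 3, 4}  B2 = {1, 3, 5}  B3 = {1, 2, 5}
Tree: B1–B2, B2–B3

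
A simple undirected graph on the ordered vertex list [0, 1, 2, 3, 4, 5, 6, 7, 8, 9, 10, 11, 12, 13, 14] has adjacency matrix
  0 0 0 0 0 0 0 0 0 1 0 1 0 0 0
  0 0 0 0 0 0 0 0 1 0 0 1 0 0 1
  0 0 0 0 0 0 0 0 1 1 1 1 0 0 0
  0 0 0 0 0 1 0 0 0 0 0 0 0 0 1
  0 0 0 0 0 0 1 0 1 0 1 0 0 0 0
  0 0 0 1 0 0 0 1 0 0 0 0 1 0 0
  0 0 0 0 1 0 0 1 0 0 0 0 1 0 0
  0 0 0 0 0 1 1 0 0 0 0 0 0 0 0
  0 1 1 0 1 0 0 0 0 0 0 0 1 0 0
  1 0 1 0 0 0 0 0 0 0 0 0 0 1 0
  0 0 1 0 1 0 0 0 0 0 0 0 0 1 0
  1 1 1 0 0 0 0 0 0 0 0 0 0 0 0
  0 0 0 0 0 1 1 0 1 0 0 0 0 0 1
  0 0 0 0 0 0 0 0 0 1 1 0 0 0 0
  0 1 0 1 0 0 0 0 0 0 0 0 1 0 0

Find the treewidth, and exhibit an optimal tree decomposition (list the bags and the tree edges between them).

Treewidth 3.
One optimal decomposition is:
Bags: B1 = {3, 5, 7, 14}  B2 = {5, 7, 12, 14}  B3 = {6, 7, 12, 14}  B4 = {1, 6, 12, 14}  B5 = {1, 6, 8, 12}  B6 = {1, 4, 6, 8}  B7 = {1, 4, 8, 11}  B8 = {2, 4, 8, 11}  B9 = {2, 4, 10, 11}  B10 = {0, 2, 10, 11}  B11 = {0, 2, 9, 10}  B12 = {0, 9, 10, 13}
Tree: B1–B2, B2–B3, B3–B4, B4–B5, B5–B6, B6–B7, B7–B8, B8–B9, B9–B10, B10–B11, B11–B12

Every bag has size at most 4, so the width is 4 − 1 = 3 and tw(G) ≤ 3. For the lower bound: the 4 vertex sets {3,5,7}, {14}, {12}, {1,4,6,8} are disjoint, each induces a connected subgraph, and every pair is joined by at least one edge of G. Contracting each set to a single vertex therefore yields K_{4} as a minor, and since treewidth is minor-monotone, tw(G) ≥ tw(K_{4}) = 3. The upper and lower bounds meet at 3, so that is the treewidth.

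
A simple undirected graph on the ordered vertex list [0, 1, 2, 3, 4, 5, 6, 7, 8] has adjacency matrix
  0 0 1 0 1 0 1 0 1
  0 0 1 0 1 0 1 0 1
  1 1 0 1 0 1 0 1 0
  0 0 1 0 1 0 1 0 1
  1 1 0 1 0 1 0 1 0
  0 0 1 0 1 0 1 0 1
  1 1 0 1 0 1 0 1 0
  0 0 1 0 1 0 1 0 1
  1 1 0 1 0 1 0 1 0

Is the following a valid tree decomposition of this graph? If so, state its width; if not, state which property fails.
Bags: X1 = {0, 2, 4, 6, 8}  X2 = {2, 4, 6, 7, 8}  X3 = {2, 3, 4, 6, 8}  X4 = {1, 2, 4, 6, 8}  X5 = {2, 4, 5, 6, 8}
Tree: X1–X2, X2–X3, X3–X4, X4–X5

Yes; width 4.

Checking the three conditions: (i) the bags cover all of {0, 1, 2, 3, 4, 5, 6, 7, 8}; (ii) for each edge, some bag contains both endpoints; (iii) the bags containing any fixed vertex form a subtree. All hold, so the decomposition is valid with width 5 − 1 = 4.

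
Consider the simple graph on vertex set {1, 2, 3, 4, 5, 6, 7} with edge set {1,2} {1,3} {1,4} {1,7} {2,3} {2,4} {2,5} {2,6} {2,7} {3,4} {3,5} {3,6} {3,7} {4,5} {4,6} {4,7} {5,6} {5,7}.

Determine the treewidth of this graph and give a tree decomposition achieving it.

Each bag holds 5 vertices, so the decomposition has width 4, which upper-bounds the treewidth. For the lower bound, the 5 vertices {1, 2, 3, 4, 7} are pairwise adjacent, and any tree decomposition puts a clique entirely inside one bag — forcing width ≥ 4. Combining the bounds, tw(G) = 4.

Treewidth 4.
One optimal decomposition is:
Bags: B1 = {2, 3, 4, 5, 6}  B2 = {2, 3, 4, 5, 7}  B3 = {1, 2, 3, 4, 7}
Tree: B1–B2, B2–B3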